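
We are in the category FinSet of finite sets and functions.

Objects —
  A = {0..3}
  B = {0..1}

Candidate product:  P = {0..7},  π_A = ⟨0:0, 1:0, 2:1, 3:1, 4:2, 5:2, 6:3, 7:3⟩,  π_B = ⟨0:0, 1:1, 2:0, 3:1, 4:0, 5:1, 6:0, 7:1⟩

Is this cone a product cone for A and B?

Answer: VALID PRODUCT

Derivation:
|A|·|B| = 4·2 = 8;  |P| = 8
Check the pairing map k ↦ (π_A(k), π_B(k)):
  0 : (0,0)
  1 : (0,1)
  2 : (1,0)
  3 : (1,1)
  4 : (2,0)
  5 : (2,1)
  6 : (3,0)
  7 : (3,1)
distinct pairs in image: 8 / 8 needed
  → bijection onto A×B; projections well-typed.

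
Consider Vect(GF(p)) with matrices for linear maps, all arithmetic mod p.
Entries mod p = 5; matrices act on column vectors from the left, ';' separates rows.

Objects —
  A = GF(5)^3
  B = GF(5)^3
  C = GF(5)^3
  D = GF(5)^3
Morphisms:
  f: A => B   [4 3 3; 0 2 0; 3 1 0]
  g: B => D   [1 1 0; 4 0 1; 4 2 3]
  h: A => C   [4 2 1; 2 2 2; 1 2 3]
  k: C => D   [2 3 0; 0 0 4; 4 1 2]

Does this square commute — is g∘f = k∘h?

Answer: COMMUTES

Derivation:
1) trace f;g:
  e0=[1,0,0] f=>[4,0,3] g=>[4,4,0]
  e1=[0,1,0] f=>[3,2,1] g=>[0,3,4]
  e2=[0,0,1] f=>[3,0,0] g=>[3,2,2]
  ⟦path⟧₁ = [4 0 3; 4 3 2; 0 4 2]
2) trace h;k:
  e0=[1,0,0] h=>[4,2,1] k=>[4,4,0]
  e1=[0,1,0] h=>[2,2,2] k=>[0,3,4]
  e2=[0,0,1] h=>[1,2,3] k=>[3,2,2]
  ⟦path⟧₂ = [4 0 3; 4 3 2; 0 4 2]
Equal? equal; square commutes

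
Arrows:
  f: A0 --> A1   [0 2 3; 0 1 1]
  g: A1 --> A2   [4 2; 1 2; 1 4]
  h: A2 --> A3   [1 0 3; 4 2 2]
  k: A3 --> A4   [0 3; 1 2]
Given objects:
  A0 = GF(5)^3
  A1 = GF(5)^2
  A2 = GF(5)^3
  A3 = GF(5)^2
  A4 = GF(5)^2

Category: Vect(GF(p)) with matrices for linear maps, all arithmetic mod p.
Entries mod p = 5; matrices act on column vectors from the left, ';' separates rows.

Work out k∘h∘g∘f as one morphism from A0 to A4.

Answer: [0 0 0; 0 3 0]

Work:
  e0=⟨1,0,0⟩ f-->⟨0,0⟩ g-->⟨0,0,0⟩ h-->⟨0,0⟩ k-->⟨0,0⟩
  e1=⟨0,1,0⟩ f-->⟨2,1⟩ g-->⟨0,4,1⟩ h-->⟨3,0⟩ k-->⟨0,3⟩
  e2=⟨0,0,1⟩ f-->⟨3,1⟩ g-->⟨4,0,2⟩ h-->⟨0,0⟩ k-->⟨0,0⟩
⟦path⟧: [0 0 0; 0 3 0]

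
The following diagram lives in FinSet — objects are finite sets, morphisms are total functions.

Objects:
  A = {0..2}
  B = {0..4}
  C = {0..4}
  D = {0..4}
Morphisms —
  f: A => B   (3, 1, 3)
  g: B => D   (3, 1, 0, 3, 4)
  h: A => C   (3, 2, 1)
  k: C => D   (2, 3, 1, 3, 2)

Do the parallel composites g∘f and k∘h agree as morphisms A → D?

Along f;g (path 1):
  0 f=>3 g=>3
  1 f=>1 g=>1
  2 f=>3 g=>3
  ⟦path⟧₁ = (3, 1, 3)
Along h;k (path 2):
  0 h=>3 k=>3
  1 h=>2 k=>1
  2 h=>1 k=>3
  ⟦path⟧₂ = (3, 1, 3)
Equal? same morphism ✓

Answer: COMMUTES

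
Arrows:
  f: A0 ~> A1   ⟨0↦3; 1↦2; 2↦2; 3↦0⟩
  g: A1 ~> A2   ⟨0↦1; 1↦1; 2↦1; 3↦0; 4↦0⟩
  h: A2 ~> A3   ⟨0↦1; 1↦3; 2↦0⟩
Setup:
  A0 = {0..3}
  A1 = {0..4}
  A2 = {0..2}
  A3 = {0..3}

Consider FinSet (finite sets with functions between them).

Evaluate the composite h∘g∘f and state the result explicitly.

Answer: ⟨0↦1; 1↦3; 2↦3; 3↦3⟩

Derivation:
  0 f~>3 g~>0 h~>1
  1 f~>2 g~>1 h~>3
  2 f~>2 g~>1 h~>3
  3 f~>0 g~>1 h~>3
composite: ⟨0↦1; 1↦3; 2↦3; 3↦3⟩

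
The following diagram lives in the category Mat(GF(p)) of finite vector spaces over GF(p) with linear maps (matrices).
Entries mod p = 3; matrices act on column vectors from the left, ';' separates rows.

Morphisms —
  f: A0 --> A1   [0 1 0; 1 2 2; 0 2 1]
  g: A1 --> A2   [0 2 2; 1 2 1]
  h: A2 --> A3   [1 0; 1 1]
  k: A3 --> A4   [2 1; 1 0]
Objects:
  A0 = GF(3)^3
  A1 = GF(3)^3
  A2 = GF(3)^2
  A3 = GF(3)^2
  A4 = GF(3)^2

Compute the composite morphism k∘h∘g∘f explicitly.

  e0=[1,0,0] f-->[0,1,0] g-->[2,2] h-->[2,1] k-->[2,2]
  e1=[0,1,0] f-->[1,2,2] g-->[2,1] h-->[2,0] k-->[1,2]
  e2=[0,0,1] f-->[0,2,1] g-->[0,2] h-->[0,2] k-->[2,0]
⟦path⟧: [2 1 2; 2 2 0]

Answer: [2 1 2; 2 2 0]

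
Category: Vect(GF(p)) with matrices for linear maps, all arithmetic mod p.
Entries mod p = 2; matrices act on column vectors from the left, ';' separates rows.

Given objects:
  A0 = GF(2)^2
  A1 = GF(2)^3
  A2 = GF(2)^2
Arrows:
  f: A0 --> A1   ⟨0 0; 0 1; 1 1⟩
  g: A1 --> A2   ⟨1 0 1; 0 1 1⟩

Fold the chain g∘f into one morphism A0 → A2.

  e0=(1,0) f-->(0,0,1) g-->(1,1)
  e1=(0,1) f-->(0,1,1) g-->(1,0)
result: ⟨1 1; 1 0⟩

Answer: ⟨1 1; 1 0⟩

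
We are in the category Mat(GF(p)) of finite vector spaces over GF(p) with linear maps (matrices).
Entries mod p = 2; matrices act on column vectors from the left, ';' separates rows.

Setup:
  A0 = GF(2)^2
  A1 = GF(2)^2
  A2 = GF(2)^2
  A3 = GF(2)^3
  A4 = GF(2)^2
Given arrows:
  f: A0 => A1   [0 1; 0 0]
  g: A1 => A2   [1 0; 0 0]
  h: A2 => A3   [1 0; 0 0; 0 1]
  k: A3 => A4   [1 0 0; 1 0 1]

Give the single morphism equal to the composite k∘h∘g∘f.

Answer: [0 1; 0 1]

Derivation:
  e0=(1,0) f=>(0,0) g=>(0,0) h=>(0,0,0) k=>(0,0)
  e1=(0,1) f=>(1,0) g=>(1,0) h=>(1,0,0) k=>(1,1)
⟦path⟧: [0 1; 0 1]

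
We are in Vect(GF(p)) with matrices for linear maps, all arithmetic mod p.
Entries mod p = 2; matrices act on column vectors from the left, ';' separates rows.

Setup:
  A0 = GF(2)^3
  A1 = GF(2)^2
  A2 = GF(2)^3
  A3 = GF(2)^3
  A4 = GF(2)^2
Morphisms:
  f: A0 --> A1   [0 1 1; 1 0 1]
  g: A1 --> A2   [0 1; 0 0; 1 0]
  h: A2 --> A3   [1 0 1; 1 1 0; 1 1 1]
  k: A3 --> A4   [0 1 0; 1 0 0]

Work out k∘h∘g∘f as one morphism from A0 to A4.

Answer: [1 0 1; 1 1 0]

Derivation:
  e0=[1,0,0] f-->[0,1] g-->[1,0,0] h-->[1,1,1] k-->[1,1]
  e1=[0,1,0] f-->[1,0] g-->[0,0,1] h-->[1,0,1] k-->[0,1]
  e2=[0,0,1] f-->[1,1] g-->[1,0,1] h-->[0,1,0] k-->[1,0]
result: [1 0 1; 1 1 0]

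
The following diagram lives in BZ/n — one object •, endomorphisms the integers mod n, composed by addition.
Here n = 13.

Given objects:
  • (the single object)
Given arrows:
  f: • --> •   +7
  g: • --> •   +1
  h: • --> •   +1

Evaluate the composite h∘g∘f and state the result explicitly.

Answer: +9

Work:
  0 +7≡7 +1≡8 +1≡9  (mod 13)
⟦path⟧: +9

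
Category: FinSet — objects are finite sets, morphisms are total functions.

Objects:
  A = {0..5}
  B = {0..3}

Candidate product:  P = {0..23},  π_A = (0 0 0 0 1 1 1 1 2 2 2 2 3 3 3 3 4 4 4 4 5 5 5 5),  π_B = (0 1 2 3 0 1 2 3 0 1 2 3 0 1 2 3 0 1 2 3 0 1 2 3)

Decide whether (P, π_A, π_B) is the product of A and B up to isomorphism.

|A|·|B| = 6·4 = 24;  |P| = 24
Check the pairing map k ↦ (π_A(k), π_B(k)):
  0 : (0,0)
  1 : (0,1)
  2 : (0,2)
  3 : (0,3)
  4 : (1,0)
  5 : (1,1)
  6 : (1,2)
  7 : (1,3)
  8 : (2,0)
  9 : (2,1)
  10 : (2,2)
  11 : (2,3)
  12 : (3,0)
  13 : (3,1)
  14 : (3,2)
  15 : (3,3)
  16 : (4,0)
  17 : (4,1)
  18 : (4,2)
  19 : (4,3)
  20 : (5,0)
  21 : (5,1)
  22 : (5,2)
  23 : (5,3)
distinct pairs in image: 24 / 24 needed
  → bijection onto A×B; projections well-typed.

Answer: VALID PRODUCT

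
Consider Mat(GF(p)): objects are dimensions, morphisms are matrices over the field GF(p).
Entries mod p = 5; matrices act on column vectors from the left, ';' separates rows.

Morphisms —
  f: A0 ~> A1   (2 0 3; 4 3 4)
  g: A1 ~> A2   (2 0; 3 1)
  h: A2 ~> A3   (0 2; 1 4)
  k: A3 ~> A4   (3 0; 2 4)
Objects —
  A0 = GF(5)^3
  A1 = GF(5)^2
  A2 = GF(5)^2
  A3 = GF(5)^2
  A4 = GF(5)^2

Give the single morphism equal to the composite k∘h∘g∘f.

Answer: (0 3 3; 1 0 4)

Trace:
  e0=⟨1,0,0⟩ f~>⟨2,4⟩ g~>⟨4,0⟩ h~>⟨0,4⟩ k~>⟨0,1⟩
  e1=⟨0,1,0⟩ f~>⟨0,3⟩ g~>⟨0,3⟩ h~>⟨1,2⟩ k~>⟨3,0⟩
  e2=⟨0,0,1⟩ f~>⟨3,4⟩ g~>⟨1,3⟩ h~>⟨1,3⟩ k~>⟨3,4⟩
⟦path⟧: (0 3 3; 1 0 4)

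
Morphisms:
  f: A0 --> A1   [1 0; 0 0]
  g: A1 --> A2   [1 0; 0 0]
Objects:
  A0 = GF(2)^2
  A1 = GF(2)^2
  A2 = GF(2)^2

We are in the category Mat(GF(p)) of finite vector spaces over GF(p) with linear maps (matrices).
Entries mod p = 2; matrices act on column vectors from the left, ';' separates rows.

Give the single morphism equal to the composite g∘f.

  e0=(1,0) f-->(1,0) g-->(1,0)
  e1=(0,1) f-->(0,0) g-->(0,0)
result: [1 0; 0 0]

Answer: [1 0; 0 0]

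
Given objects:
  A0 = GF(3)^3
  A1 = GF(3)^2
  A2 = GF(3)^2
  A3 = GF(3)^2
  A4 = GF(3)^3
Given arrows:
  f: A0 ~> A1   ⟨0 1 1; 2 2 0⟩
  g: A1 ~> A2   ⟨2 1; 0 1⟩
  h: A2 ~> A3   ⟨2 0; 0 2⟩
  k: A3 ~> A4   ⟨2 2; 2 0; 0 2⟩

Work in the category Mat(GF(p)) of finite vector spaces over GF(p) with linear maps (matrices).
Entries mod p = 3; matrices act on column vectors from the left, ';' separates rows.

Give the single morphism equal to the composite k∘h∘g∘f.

  e0=⟨1,0,0⟩ f~>⟨0,2⟩ g~>⟨2,2⟩ h~>⟨1,1⟩ k~>⟨1,2,2⟩
  e1=⟨0,1,0⟩ f~>⟨1,2⟩ g~>⟨1,2⟩ h~>⟨2,1⟩ k~>⟨0,1,2⟩
  e2=⟨0,0,1⟩ f~>⟨1,0⟩ g~>⟨2,0⟩ h~>⟨1,0⟩ k~>⟨2,2,0⟩
result: ⟨1 0 2; 2 1 2; 2 2 0⟩

Answer: ⟨1 0 2; 2 1 2; 2 2 0⟩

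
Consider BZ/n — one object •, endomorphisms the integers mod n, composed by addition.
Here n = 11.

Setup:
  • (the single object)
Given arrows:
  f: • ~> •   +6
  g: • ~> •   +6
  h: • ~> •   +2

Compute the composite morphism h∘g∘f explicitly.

  0 +6≡6 +6≡1 +2≡3  (mod 11)
result: +3

Answer: +3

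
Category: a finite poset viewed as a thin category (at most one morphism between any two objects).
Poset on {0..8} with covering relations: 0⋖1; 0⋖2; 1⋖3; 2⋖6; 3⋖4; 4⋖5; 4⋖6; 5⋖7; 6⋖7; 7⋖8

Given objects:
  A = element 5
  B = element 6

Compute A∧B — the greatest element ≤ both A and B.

Answer: A∧B = 4

Trace:
{x : x≤A ∧ x≤B} = {0,1,3,4}  (A=5, B=6)
  0 ≤ 4
  1 ≤ 4
  3 ≤ 4
  4 ≤ 4
glb = 4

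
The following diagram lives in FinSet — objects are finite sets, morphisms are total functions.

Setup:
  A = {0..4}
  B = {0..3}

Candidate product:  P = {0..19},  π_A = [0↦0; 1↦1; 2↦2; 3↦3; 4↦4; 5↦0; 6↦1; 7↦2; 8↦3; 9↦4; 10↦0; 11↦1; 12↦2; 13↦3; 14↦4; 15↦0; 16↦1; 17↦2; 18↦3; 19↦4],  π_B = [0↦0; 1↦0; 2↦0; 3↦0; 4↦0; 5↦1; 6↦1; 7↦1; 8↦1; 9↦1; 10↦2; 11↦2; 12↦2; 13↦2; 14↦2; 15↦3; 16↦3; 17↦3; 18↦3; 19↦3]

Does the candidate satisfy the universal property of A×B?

Answer: VALID PRODUCT

Trace:
|A|·|B| = 5·4 = 20;  |P| = 20
Check the pairing map k ↦ (π_A(k), π_B(k)):
  0 ↦ (0,0)
  1 ↦ (1,0)
  2 ↦ (2,0)
  3 ↦ (3,0)
  4 ↦ (4,0)
  5 ↦ (0,1)
  6 ↦ (1,1)
  7 ↦ (2,1)
  8 ↦ (3,1)
  9 ↦ (4,1)
  10 ↦ (0,2)
  11 ↦ (1,2)
  12 ↦ (2,2)
  13 ↦ (3,2)
  14 ↦ (4,2)
  15 ↦ (0,3)
  16 ↦ (1,3)
  17 ↦ (2,3)
  18 ↦ (3,3)
  19 ↦ (4,3)
distinct pairs in image: 20 / 20 needed
  → bijection onto A×B; projections well-typed.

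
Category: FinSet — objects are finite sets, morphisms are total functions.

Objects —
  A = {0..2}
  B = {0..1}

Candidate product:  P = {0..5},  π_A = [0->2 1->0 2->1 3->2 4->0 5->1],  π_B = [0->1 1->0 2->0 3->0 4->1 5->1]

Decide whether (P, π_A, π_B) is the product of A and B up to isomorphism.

Answer: VALID PRODUCT

Trace:
|A|·|B| = 3·2 = 6;  |P| = 6
Check the pairing map k ↦ (π_A(k), π_B(k)):
  0 -> (2,1)
  1 -> (0,0)
  2 -> (1,0)
  3 -> (2,0)
  4 -> (0,1)
  5 -> (1,1)
distinct pairs in image: 6 / 6 needed
  → bijection onto A×B; projections well-typed.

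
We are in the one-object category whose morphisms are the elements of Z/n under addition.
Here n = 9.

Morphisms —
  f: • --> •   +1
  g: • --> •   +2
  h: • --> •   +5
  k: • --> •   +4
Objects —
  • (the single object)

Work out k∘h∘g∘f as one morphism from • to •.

Answer: +3

Trace:
  0 +1≡1 +2≡3 +5≡8 +4≡3  (mod 9)
composite: +3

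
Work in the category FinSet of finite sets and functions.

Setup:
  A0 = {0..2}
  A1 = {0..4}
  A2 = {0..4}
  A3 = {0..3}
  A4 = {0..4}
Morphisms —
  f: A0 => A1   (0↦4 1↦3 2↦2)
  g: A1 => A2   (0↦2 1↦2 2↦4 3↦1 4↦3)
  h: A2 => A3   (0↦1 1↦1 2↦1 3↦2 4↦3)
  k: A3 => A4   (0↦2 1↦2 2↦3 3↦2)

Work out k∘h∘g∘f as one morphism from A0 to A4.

  0 f=>4 g=>3 h=>2 k=>3
  1 f=>3 g=>1 h=>1 k=>2
  2 f=>2 g=>4 h=>3 k=>2
⟦path⟧: (0↦3 1↦2 2↦2)

Answer: (0↦3 1↦2 2↦2)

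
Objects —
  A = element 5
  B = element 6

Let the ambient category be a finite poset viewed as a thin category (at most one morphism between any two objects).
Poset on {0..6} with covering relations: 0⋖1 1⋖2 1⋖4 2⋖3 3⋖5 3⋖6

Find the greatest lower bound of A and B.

{x : x⊑A ∧ x⊑B} = {0,1,2,3}  (A=5, B=6)
  0 ⊑ 3
  1 ⊑ 3
  2 ⊑ 3
  3 ⊑ 3
glb = 3

Answer: A∧B = 3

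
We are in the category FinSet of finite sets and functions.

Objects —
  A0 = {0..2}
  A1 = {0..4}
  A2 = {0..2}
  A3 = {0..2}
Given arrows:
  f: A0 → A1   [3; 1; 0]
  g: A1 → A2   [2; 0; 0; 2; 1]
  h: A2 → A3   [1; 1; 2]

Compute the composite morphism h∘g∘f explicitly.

Answer: [2; 1; 2]

Trace:
  0 f→3 g→2 h→2
  1 f→1 g→0 h→1
  2 f→0 g→2 h→2
result: [2; 1; 2]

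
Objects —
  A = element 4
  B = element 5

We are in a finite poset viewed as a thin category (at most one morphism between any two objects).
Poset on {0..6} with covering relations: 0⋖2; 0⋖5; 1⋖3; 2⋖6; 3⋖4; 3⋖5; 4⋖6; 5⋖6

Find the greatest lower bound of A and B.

Lower bounds of A=4 and B=5: {1,3}
  1 ⊑ 3
  3 ⊑ 3
glb = 3

Answer: A∧B = 3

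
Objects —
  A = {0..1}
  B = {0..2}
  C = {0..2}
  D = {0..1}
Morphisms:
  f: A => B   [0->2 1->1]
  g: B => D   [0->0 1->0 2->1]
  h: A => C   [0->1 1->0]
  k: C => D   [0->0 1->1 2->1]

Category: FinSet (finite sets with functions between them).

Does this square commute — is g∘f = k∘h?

1) trace f;g:
  0 f=>2 g=>1
  1 f=>1 g=>0
  ⟦path⟧₁ = [0->1 1->0]
2) trace h;k:
  0 h=>1 k=>1
  1 h=>0 k=>0
  ⟦path⟧₂ = [0->1 1->0]
Equal? equal; square commutes

Answer: COMMUTES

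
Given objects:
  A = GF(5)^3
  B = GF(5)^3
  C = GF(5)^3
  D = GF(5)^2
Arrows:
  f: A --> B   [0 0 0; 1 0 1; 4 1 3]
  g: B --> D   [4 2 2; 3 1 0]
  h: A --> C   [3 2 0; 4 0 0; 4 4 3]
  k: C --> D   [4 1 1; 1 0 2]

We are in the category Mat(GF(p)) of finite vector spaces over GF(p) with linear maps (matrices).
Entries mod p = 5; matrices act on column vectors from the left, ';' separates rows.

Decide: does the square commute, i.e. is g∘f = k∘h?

Answer: COMMUTES

Trace:
Along f;g (path 1):
  e0=⟨1,0,0⟩ f-->⟨0,1,4⟩ g-->⟨0,1⟩
  e1=⟨0,1,0⟩ f-->⟨0,0,1⟩ g-->⟨2,0⟩
  e2=⟨0,0,1⟩ f-->⟨0,1,3⟩ g-->⟨3,1⟩
  result₁ = [0 2 3; 1 0 1]
Along h;k (path 2):
  e0=⟨1,0,0⟩ h-->⟨3,4,4⟩ k-->⟨0,1⟩
  e1=⟨0,1,0⟩ h-->⟨2,0,4⟩ k-->⟨2,0⟩
  e2=⟨0,0,1⟩ h-->⟨0,0,3⟩ k-->⟨3,1⟩
  result₂ = [0 2 3; 1 0 1]
Equal? YES — commutes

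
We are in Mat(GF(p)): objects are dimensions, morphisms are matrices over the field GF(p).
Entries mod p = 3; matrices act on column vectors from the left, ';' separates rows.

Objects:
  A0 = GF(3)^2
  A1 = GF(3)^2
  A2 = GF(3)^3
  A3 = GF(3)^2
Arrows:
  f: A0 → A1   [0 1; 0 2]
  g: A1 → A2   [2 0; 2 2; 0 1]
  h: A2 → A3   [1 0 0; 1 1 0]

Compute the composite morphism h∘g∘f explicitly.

Answer: [0 2; 0 2]

Derivation:
  e0=(1,0) f→(0,0) g→(0,0,0) h→(0,0)
  e1=(0,1) f→(1,2) g→(2,0,2) h→(2,2)
result: [0 2; 0 2]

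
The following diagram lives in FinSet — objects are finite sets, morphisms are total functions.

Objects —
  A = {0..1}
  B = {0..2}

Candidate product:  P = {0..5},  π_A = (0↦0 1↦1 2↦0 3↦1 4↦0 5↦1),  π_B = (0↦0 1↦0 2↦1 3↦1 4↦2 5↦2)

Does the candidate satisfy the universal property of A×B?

Answer: VALID PRODUCT

Trace:
|A|·|B| = 2·3 = 6;  |P| = 6
Check the pairing map k ↦ (π_A(k), π_B(k)):
  0 ↦ (0,0)
  1 ↦ (1,0)
  2 ↦ (0,1)
  3 ↦ (1,1)
  4 ↦ (0,2)
  5 ↦ (1,2)
distinct pairs in image: 6 / 6 needed
  → bijection onto A×B; projections well-typed.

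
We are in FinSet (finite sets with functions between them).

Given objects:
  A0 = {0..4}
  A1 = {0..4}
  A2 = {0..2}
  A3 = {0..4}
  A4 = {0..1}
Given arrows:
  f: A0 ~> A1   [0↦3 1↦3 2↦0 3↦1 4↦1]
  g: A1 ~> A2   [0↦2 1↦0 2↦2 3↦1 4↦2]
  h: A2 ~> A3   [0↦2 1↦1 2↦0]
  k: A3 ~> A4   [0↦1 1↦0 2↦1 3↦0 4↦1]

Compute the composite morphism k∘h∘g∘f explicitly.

  0 f~>3 g~>1 h~>1 k~>0
  1 f~>3 g~>1 h~>1 k~>0
  2 f~>0 g~>2 h~>0 k~>1
  3 f~>1 g~>0 h~>2 k~>1
  4 f~>1 g~>0 h~>2 k~>1
result: [0↦0 1↦0 2↦1 3↦1 4↦1]

Answer: [0↦0 1↦0 2↦1 3↦1 4↦1]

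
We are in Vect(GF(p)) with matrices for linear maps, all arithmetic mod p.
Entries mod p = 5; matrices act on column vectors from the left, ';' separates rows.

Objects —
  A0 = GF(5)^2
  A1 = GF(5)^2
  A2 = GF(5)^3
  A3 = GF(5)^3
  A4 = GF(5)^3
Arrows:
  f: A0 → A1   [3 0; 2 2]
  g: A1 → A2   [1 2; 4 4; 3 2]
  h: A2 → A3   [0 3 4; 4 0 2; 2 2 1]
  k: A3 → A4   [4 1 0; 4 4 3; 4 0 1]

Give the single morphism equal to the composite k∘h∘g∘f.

Answer: [2 4; 0 0; 0 3]

Trace:
  e0=⟨1,0⟩ f→⟨3,2⟩ g→⟨2,0,3⟩ h→⟨2,4,2⟩ k→⟨2,0,0⟩
  e1=⟨0,1⟩ f→⟨0,2⟩ g→⟨4,3,4⟩ h→⟨0,4,3⟩ k→⟨4,0,3⟩
⟦path⟧: [2 4; 0 0; 0 3]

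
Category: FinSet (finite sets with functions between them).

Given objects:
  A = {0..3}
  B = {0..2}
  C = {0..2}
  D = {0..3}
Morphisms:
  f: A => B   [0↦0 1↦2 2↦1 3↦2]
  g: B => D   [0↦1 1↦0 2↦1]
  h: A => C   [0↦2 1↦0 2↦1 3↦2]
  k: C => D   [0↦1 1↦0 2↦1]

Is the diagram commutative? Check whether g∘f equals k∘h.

1) trace f;g:
  0 f=>0 g=>1
  1 f=>2 g=>1
  2 f=>1 g=>0
  3 f=>2 g=>1
  ⟦path⟧₁ = [0↦1 1↦1 2↦0 3↦1]
2) trace h;k:
  0 h=>2 k=>1
  1 h=>0 k=>1
  2 h=>1 k=>0
  3 h=>2 k=>1
  ⟦path⟧₂ = [0↦1 1↦1 2↦0 3↦1]
Equal? same morphism ✓

Answer: COMMUTES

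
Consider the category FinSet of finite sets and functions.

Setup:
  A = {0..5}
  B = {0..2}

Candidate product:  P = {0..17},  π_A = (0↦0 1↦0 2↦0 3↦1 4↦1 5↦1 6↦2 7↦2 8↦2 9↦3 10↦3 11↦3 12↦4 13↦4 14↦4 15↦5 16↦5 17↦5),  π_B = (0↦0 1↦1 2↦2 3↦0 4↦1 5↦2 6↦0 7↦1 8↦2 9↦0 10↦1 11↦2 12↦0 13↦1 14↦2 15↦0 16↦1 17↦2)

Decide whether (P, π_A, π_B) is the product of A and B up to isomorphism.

Answer: VALID PRODUCT

Work:
|A|·|B| = 6·3 = 18;  |P| = 18
Check the pairing map k ↦ (π_A(k), π_B(k)):
  0 ↦ (0,0)
  1 ↦ (0,1)
  2 ↦ (0,2)
  3 ↦ (1,0)
  4 ↦ (1,1)
  5 ↦ (1,2)
  6 ↦ (2,0)
  7 ↦ (2,1)
  8 ↦ (2,2)
  9 ↦ (3,0)
  10 ↦ (3,1)
  11 ↦ (3,2)
  12 ↦ (4,0)
  13 ↦ (4,1)
  14 ↦ (4,2)
  15 ↦ (5,0)
  16 ↦ (5,1)
  17 ↦ (5,2)
distinct pairs in image: 18 / 18 needed
  → bijection onto A×B; projections well-typed.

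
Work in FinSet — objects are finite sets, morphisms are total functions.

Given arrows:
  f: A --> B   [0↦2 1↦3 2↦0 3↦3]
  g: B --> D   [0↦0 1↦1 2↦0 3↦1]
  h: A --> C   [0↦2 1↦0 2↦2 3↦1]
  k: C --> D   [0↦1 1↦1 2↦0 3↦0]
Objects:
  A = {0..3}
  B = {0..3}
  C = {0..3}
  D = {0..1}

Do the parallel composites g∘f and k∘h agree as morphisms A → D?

Path 1 = f;g:
  0 f-->2 g-->0
  1 f-->3 g-->1
  2 f-->0 g-->0
  3 f-->3 g-->1
  result₁ = [0↦0 1↦1 2↦0 3↦1]
Path 2 = h;k:
  0 h-->2 k-->0
  1 h-->0 k-->1
  2 h-->2 k-->0
  3 h-->1 k-->1
  result₂ = [0↦0 1↦1 2↦0 3↦1]
Equal? YES — commutes

Answer: COMMUTES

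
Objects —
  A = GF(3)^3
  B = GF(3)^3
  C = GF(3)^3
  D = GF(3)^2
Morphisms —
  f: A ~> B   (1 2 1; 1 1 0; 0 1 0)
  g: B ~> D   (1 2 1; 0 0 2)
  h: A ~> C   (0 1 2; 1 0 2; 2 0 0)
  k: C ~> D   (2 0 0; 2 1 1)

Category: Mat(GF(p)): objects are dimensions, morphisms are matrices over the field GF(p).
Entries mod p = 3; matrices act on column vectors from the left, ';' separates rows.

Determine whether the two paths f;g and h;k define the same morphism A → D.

Answer: COMMUTES

Trace:
1) trace f;g:
  e0=(1,0,0) f~>(1,1,0) g~>(0,0)
  e1=(0,1,0) f~>(2,1,1) g~>(2,2)
  e2=(0,0,1) f~>(1,0,0) g~>(1,0)
  ⟦path⟧₁ = (0 2 1; 0 2 0)
2) trace h;k:
  e0=(1,0,0) h~>(0,1,2) k~>(0,0)
  e1=(0,1,0) h~>(1,0,0) k~>(2,2)
  e2=(0,0,1) h~>(2,2,0) k~>(1,0)
  ⟦path⟧₂ = (0 2 1; 0 2 0)
Equal? YES — commutes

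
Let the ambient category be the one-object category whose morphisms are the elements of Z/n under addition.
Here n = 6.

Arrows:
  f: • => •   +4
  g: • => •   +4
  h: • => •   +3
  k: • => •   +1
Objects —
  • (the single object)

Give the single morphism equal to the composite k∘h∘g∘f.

  0 +4≡4 +4≡2 +3≡5 +1≡0  (mod 6)
result: +0

Answer: +0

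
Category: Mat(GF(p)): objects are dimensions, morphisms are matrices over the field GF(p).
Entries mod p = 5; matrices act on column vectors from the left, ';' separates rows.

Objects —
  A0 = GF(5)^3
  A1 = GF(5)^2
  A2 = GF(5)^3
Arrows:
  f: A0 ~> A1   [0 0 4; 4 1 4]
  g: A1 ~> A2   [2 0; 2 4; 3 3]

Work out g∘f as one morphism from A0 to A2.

Answer: [0 0 3; 1 4 4; 2 3 4]

Derivation:
  e0=⟨1,0,0⟩ f~>⟨0,4⟩ g~>⟨0,1,2⟩
  e1=⟨0,1,0⟩ f~>⟨0,1⟩ g~>⟨0,4,3⟩
  e2=⟨0,0,1⟩ f~>⟨4,4⟩ g~>⟨3,4,4⟩
composite: [0 0 3; 1 4 4; 2 3 4]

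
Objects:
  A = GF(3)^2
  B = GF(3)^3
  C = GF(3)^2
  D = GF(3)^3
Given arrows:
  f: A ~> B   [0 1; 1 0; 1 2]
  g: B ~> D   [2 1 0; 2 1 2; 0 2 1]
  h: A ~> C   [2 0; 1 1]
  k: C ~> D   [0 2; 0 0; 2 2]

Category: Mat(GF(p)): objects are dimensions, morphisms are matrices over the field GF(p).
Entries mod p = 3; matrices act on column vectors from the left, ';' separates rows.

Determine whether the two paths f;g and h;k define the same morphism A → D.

Path 1 = f;g:
  e0=⟨1,0⟩ f~>⟨0,1,1⟩ g~>⟨1,0,0⟩
  e1=⟨0,1⟩ f~>⟨1,0,2⟩ g~>⟨2,0,2⟩
  composite₁ = [1 2; 0 0; 0 2]
Path 2 = h;k:
  e0=⟨1,0⟩ h~>⟨2,1⟩ k~>⟨2,0,0⟩
  e1=⟨0,1⟩ h~>⟨0,1⟩ k~>⟨2,0,2⟩
  composite₂ = [2 2; 0 0; 0 2]
Equal? differ; not commutative

Answer: DOES NOT COMMUTE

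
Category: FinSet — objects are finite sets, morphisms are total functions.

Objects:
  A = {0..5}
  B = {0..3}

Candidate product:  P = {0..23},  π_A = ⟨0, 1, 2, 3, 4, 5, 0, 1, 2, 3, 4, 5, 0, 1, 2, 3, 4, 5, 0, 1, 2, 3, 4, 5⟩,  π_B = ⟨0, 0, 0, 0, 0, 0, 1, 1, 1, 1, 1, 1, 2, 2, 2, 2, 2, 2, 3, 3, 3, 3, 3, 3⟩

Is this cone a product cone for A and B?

Answer: VALID PRODUCT

Trace:
|A|·|B| = 6·4 = 24;  |P| = 24
Check the pairing map k ↦ (π_A(k), π_B(k)):
  0 : (0,0)
  1 : (1,0)
  2 : (2,0)
  3 : (3,0)
  4 : (4,0)
  5 : (5,0)
  6 : (0,1)
  7 : (1,1)
  8 : (2,1)
  9 : (3,1)
  10 : (4,1)
  11 : (5,1)
  12 : (0,2)
  13 : (1,2)
  14 : (2,2)
  15 : (3,2)
  16 : (4,2)
  17 : (5,2)
  18 : (0,3)
  19 : (1,3)
  20 : (2,3)
  21 : (3,3)
  22 : (4,3)
  23 : (5,3)
distinct pairs in image: 24 / 24 needed
  → bijection onto A×B; projections well-typed.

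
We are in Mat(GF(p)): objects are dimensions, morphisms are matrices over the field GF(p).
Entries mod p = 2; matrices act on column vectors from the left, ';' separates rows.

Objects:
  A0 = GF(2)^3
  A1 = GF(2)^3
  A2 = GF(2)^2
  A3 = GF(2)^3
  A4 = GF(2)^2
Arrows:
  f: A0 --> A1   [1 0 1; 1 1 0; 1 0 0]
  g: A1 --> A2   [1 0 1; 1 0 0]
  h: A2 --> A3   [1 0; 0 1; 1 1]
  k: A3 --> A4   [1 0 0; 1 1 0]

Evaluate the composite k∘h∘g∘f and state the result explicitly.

  e0=(1,0,0) f-->(1,1,1) g-->(0,1) h-->(0,1,1) k-->(0,1)
  e1=(0,1,0) f-->(0,1,0) g-->(0,0) h-->(0,0,0) k-->(0,0)
  e2=(0,0,1) f-->(1,0,0) g-->(1,1) h-->(1,1,0) k-->(1,0)
⟦path⟧: [0 0 1; 1 0 0]

Answer: [0 0 1; 1 0 0]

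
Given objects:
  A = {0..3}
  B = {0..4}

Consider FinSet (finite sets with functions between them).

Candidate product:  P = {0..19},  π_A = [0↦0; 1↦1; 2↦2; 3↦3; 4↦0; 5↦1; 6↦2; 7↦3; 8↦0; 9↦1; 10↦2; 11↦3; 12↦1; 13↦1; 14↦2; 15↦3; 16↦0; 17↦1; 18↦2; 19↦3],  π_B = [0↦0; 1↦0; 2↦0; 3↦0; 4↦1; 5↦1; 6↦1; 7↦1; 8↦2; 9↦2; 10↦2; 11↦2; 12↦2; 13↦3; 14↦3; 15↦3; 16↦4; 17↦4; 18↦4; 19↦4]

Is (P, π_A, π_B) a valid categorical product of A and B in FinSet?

Answer: NOT A VALID PRODUCT — duplicate pair at indices 9,12

Derivation:
|A|·|B| = 4·5 = 20;  |P| = 20
Check the pairing map k ↦ (π_A(k), π_B(k)):
  0 ↦ (0,0)
  1 ↦ (1,0)
  2 ↦ (2,0)
  3 ↦ (3,0)
  4 ↦ (0,1)
  5 ↦ (1,1)
  6 ↦ (2,1)
  7 ↦ (3,1)
  8 ↦ (0,2)
  9 ↦ (1,2)
  10 ↦ (2,2)
  11 ↦ (3,2)
  12 ↦ (1,2)  ✗ repeats pair of k=9
  13 ↦ (1,3)
  14 ↦ (2,3)
  15 ↦ (3,3)
  16 ↦ (0,4)
  17 ↦ (1,4)
  18 ↦ (2,4)
  19 ↦ (3,4)
distinct pairs in image: 19 / 20 needed
  → (1,2) hit at k=9 and k=12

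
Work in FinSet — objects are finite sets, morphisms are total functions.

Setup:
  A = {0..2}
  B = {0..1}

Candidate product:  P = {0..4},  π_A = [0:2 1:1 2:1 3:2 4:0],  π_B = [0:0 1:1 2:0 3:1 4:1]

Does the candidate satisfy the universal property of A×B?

Answer: NOT A VALID PRODUCT — |P|=5 ≠ |A|·|B|=6

Trace:
|A|·|B| = 3·2 = 6;  |P| = 5
  → cardinalities differ; no bijection possible.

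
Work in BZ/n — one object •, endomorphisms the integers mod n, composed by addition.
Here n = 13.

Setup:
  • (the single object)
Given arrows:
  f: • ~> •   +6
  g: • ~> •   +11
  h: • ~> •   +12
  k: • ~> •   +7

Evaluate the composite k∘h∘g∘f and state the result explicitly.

Answer: +10

Derivation:
  0 +6≡6 +11≡4 +12≡3 +7≡10  (mod 13)
result: +10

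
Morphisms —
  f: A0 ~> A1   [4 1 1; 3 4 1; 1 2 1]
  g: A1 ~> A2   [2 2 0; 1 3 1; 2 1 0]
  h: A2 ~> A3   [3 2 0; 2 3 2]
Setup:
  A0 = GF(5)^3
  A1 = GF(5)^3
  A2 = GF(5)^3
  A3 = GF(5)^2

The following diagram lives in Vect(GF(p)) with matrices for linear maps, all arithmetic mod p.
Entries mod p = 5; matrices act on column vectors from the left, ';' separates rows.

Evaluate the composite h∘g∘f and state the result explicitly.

  e0=(1,0,0) f~>(4,3,1) g~>(4,4,1) h~>(0,2)
  e1=(0,1,0) f~>(1,4,2) g~>(0,0,1) h~>(0,2)
  e2=(0,0,1) f~>(1,1,1) g~>(4,0,3) h~>(2,4)
⟦path⟧: [0 0 2; 2 2 4]

Answer: [0 0 2; 2 2 4]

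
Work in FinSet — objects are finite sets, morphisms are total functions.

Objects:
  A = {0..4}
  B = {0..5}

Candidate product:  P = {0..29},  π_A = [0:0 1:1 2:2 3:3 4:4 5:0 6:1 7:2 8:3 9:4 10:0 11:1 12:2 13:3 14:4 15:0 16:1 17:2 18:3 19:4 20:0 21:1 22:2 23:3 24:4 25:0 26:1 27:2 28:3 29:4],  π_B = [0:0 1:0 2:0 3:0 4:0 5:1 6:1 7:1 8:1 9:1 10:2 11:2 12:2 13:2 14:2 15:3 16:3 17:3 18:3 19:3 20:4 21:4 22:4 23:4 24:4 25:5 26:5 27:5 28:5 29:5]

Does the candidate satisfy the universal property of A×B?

|A|·|B| = 5·6 = 30;  |P| = 30
Check the pairing map k ↦ (π_A(k), π_B(k)):
  0 : (0,0)
  1 : (1,0)
  2 : (2,0)
  3 : (3,0)
  4 : (4,0)
  5 : (0,1)
  6 : (1,1)
  7 : (2,1)
  8 : (3,1)
  9 : (4,1)
  10 : (0,2)
  11 : (1,2)
  12 : (2,2)
  13 : (3,2)
  14 : (4,2)
  15 : (0,3)
  16 : (1,3)
  17 : (2,3)
  18 : (3,3)
  19 : (4,3)
  20 : (0,4)
  21 : (1,4)
  22 : (2,4)
  23 : (3,4)
  24 : (4,4)
  25 : (0,5)
  26 : (1,5)
  27 : (2,5)
  28 : (3,5)
  29 : (4,5)
distinct pairs in image: 30 / 30 needed
  → bijection onto A×B; projections well-typed.

Answer: VALID PRODUCT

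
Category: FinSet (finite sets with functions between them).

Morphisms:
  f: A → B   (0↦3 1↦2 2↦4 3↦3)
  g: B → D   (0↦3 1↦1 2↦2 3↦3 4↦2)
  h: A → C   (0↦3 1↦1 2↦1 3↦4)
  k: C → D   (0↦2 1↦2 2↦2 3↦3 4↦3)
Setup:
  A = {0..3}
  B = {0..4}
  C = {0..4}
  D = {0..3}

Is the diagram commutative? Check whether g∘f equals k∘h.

Answer: COMMUTES

Work:
Along f;g (path 1):
  0 f→3 g→3
  1 f→2 g→2
  2 f→4 g→2
  3 f→3 g→3
  result₁ = (0↦3 1↦2 2↦2 3↦3)
Along h;k (path 2):
  0 h→3 k→3
  1 h→1 k→2
  2 h→1 k→2
  3 h→4 k→3
  result₂ = (0↦3 1↦2 2↦2 3↦3)
Equal? same morphism ✓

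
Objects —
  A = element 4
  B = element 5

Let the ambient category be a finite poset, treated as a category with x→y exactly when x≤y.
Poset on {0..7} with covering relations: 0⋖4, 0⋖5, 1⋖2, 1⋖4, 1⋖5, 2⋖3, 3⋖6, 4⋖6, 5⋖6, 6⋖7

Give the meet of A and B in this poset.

Answer: NO MEET EXISTS

Work:
Common predecessors of 4,5: {0,1}
  maximal lower bounds 0 and 1 are incomparable: neither 0<=1 nor 1<=0
→ no greatest lower bound exists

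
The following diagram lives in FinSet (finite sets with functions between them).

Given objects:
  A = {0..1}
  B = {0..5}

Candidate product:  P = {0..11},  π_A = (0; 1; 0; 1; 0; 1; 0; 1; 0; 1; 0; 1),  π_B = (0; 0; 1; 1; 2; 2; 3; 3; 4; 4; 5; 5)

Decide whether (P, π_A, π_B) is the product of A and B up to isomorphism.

Answer: VALID PRODUCT

Derivation:
|A|·|B| = 2·6 = 12;  |P| = 12
Check the pairing map k ↦ (π_A(k), π_B(k)):
  0 -> (0,0)
  1 -> (1,0)
  2 -> (0,1)
  3 -> (1,1)
  4 -> (0,2)
  5 -> (1,2)
  6 -> (0,3)
  7 -> (1,3)
  8 -> (0,4)
  9 -> (1,4)
  10 -> (0,5)
  11 -> (1,5)
distinct pairs in image: 12 / 12 needed
  → bijection onto A×B; projections well-typed.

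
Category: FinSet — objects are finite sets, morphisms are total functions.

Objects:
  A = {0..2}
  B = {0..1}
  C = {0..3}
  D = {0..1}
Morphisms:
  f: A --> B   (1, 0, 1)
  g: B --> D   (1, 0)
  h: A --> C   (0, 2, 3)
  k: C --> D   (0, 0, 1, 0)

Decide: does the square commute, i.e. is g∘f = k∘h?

1) trace f;g:
  0 f-->1 g-->0
  1 f-->0 g-->1
  2 f-->1 g-->0
  result₁ = (0, 1, 0)
2) trace h;k:
  0 h-->0 k-->0
  1 h-->2 k-->1
  2 h-->3 k-->0
  result₂ = (0, 1, 0)
Equal? YES — commutes

Answer: COMMUTES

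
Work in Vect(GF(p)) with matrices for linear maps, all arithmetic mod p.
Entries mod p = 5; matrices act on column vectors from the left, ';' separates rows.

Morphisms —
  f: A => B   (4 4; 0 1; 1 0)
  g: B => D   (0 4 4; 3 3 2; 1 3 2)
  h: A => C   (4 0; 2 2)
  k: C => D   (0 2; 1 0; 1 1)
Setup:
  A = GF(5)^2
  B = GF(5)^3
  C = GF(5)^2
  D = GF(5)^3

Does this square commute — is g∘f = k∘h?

Answer: COMMUTES

Work:
Path 1 = f;g:
  e0=⟨1,0⟩ f=>⟨4,0,1⟩ g=>⟨4,4,1⟩
  e1=⟨0,1⟩ f=>⟨4,1,0⟩ g=>⟨4,0,2⟩
  composite₁ = (4 4; 4 0; 1 2)
Path 2 = h;k:
  e0=⟨1,0⟩ h=>⟨4,2⟩ k=>⟨4,4,1⟩
  e1=⟨0,1⟩ h=>⟨0,2⟩ k=>⟨4,0,2⟩
  composite₂ = (4 4; 4 0; 1 2)
Equal? YES — commutes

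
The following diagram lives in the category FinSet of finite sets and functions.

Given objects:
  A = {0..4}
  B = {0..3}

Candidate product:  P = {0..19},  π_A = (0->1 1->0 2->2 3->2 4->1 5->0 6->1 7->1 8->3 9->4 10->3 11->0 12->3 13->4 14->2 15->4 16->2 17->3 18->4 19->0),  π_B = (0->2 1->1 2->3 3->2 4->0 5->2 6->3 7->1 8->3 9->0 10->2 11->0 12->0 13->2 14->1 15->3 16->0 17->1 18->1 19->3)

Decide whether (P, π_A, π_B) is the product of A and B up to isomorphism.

|A|·|B| = 5·4 = 20;  |P| = 20
Check the pairing map k ↦ (π_A(k), π_B(k)):
  0 -> (1,2)
  1 -> (0,1)
  2 -> (2,3)
  3 -> (2,2)
  4 -> (1,0)
  5 -> (0,2)
  6 -> (1,3)
  7 -> (1,1)
  8 -> (3,3)
  9 -> (4,0)
  10 -> (3,2)
  11 -> (0,0)
  12 -> (3,0)
  13 -> (4,2)
  14 -> (2,1)
  15 -> (4,3)
  16 -> (2,0)
  17 -> (3,1)
  18 -> (4,1)
  19 -> (0,3)
distinct pairs in image: 20 / 20 needed
  → bijection onto A×B; projections well-typed.

Answer: VALID PRODUCT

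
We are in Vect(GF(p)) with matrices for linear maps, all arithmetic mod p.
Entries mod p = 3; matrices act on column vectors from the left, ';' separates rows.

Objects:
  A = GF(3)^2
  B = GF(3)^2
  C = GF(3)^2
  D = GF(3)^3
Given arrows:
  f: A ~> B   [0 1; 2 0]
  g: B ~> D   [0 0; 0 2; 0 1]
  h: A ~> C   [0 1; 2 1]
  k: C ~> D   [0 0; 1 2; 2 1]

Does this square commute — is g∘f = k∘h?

1) trace f;g:
  e0=[1,0] f~>[0,2] g~>[0,1,2]
  e1=[0,1] f~>[1,0] g~>[0,0,0]
  composite₁ = [0 0; 1 0; 2 0]
2) trace h;k:
  e0=[1,0] h~>[0,2] k~>[0,1,2]
  e1=[0,1] h~>[1,1] k~>[0,0,0]
  composite₂ = [0 0; 1 0; 2 0]
Equal? equal; square commutes

Answer: COMMUTES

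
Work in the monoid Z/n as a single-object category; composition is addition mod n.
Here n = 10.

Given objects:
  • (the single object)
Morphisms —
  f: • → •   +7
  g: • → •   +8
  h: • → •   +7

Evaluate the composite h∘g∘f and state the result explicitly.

Answer: +2

Work:
  0 +7≡7 +8≡5 +7≡2  (mod 10)
composite: +2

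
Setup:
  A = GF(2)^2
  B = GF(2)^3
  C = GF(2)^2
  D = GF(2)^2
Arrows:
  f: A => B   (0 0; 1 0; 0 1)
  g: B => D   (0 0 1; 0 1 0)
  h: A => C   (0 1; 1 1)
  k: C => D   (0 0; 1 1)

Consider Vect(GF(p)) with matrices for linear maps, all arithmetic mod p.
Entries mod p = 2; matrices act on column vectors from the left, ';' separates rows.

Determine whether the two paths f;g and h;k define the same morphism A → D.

1) trace f;g:
  e0=⟨1,0⟩ f=>⟨0,1,0⟩ g=>⟨0,1⟩
  e1=⟨0,1⟩ f=>⟨0,0,1⟩ g=>⟨1,0⟩
  composite₁ = (0 1; 1 0)
2) trace h;k:
  e0=⟨1,0⟩ h=>⟨0,1⟩ k=>⟨0,1⟩
  e1=⟨0,1⟩ h=>⟨1,1⟩ k=>⟨0,0⟩
  composite₂ = (0 0; 1 0)
Equal? NO — does not commute

Answer: DOES NOT COMMUTE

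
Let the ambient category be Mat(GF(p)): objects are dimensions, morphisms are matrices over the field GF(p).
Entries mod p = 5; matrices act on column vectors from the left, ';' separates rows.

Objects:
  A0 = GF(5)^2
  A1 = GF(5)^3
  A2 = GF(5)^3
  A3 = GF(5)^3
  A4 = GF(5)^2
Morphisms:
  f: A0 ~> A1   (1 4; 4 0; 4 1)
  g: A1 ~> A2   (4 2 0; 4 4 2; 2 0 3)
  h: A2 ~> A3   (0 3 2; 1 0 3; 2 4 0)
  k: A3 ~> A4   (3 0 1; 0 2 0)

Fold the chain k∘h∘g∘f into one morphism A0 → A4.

Answer: (2 2; 3 3)

Work:
  e0=⟨1,0⟩ f~>⟨1,4,4⟩ g~>⟨2,3,4⟩ h~>⟨2,4,1⟩ k~>⟨2,3⟩
  e1=⟨0,1⟩ f~>⟨4,0,1⟩ g~>⟨1,3,1⟩ h~>⟨1,4,4⟩ k~>⟨2,3⟩
⟦path⟧: (2 2; 3 3)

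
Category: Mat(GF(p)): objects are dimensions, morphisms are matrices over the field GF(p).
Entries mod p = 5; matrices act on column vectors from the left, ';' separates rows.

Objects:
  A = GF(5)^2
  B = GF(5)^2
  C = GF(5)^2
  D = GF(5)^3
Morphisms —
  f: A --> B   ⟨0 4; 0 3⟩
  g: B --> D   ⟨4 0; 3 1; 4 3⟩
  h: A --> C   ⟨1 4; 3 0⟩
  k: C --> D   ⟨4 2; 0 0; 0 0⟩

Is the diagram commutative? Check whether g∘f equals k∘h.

Along f;g (path 1):
  e0=[1,0] f-->[0,0] g-->[0,0,0]
  e1=[0,1] f-->[4,3] g-->[1,0,0]
  composite₁ = ⟨0 1; 0 0; 0 0⟩
Along h;k (path 2):
  e0=[1,0] h-->[1,3] k-->[0,0,0]
  e1=[0,1] h-->[4,0] k-->[1,0,0]
  composite₂ = ⟨0 1; 0 0; 0 0⟩
Equal? YES — commutes

Answer: COMMUTES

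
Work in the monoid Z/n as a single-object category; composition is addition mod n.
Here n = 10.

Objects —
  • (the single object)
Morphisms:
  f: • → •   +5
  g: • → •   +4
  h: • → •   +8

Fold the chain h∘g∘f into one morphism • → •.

Answer: +7

Trace:
  0 +5≡5 +4≡9 +8≡7  (mod 10)
composite: +7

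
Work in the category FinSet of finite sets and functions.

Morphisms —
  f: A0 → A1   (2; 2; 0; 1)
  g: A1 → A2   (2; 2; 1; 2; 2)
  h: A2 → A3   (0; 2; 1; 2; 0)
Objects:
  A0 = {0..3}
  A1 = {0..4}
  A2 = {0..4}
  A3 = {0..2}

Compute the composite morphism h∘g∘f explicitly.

  0 f→2 g→1 h→2
  1 f→2 g→1 h→2
  2 f→0 g→2 h→1
  3 f→1 g→2 h→1
⟦path⟧: (2; 2; 1; 1)

Answer: (2; 2; 1; 1)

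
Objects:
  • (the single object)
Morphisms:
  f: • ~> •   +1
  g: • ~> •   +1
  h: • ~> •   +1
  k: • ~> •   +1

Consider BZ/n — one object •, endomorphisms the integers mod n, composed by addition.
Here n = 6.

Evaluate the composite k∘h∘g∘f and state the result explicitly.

  0 +1≡1 +1≡2 +1≡3 +1≡4  (mod 6)
result: +4

Answer: +4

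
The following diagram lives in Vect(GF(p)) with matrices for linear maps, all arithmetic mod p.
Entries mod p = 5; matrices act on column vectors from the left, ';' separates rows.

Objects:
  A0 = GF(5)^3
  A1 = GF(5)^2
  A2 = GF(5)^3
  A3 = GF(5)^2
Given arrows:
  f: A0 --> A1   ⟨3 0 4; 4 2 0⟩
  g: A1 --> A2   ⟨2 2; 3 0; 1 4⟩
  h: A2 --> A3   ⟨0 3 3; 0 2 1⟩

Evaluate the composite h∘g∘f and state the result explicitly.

Answer: ⟨4 4 3; 2 3 3⟩

Work:
  e0=⟨1,0,0⟩ f-->⟨3,4⟩ g-->⟨4,4,4⟩ h-->⟨4,2⟩
  e1=⟨0,1,0⟩ f-->⟨0,2⟩ g-->⟨4,0,3⟩ h-->⟨4,3⟩
  e2=⟨0,0,1⟩ f-->⟨4,0⟩ g-->⟨3,2,4⟩ h-->⟨3,3⟩
composite: ⟨4 4 3; 2 3 3⟩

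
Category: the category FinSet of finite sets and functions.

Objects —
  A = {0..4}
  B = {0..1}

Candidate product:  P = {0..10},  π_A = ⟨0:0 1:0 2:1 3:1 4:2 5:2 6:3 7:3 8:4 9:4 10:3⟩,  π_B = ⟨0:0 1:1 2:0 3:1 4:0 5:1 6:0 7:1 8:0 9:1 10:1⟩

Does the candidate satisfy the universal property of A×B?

|A|·|B| = 5·2 = 10;  |P| = 11
  → cardinalities differ; no bijection possible.

Answer: NOT A VALID PRODUCT — |P|=11 ≠ |A|·|B|=10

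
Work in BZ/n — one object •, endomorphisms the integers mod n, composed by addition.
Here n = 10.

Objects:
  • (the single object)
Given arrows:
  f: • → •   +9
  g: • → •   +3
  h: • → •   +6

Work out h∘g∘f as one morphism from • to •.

Answer: +8

Work:
  0 +9≡9 +3≡2 +6≡8  (mod 10)
result: +8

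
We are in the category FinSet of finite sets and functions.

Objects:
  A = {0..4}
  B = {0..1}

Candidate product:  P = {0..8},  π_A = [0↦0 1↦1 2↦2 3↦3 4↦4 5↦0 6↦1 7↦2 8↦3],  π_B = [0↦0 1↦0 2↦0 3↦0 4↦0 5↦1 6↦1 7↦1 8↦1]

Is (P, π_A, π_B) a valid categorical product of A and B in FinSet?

Answer: NOT A VALID PRODUCT — |P|=9 ≠ |A|·|B|=10

Work:
|A|·|B| = 5·2 = 10;  |P| = 9
  → cardinalities differ; no bijection possible.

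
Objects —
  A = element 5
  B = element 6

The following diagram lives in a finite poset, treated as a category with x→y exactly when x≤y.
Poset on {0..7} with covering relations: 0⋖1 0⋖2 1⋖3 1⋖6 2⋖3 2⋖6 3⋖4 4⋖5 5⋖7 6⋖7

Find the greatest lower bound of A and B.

Answer: NO MEET EXISTS

Trace:
Common predecessors of 5,6: {0,1,2}
  maximal lower bounds 1 and 2 are incomparable: neither 1<=2 nor 2<=1
→ no greatest lower bound exists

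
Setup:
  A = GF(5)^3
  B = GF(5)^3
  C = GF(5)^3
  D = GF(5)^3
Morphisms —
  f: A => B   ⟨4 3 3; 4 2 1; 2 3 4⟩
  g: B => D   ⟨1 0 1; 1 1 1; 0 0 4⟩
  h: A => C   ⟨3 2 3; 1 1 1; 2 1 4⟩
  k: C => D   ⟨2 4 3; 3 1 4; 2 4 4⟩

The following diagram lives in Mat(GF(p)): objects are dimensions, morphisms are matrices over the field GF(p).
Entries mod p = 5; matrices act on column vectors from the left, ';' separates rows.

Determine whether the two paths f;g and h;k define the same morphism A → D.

Answer: DOES NOT COMMUTE

Trace:
Path 1 = f;g:
  e0=⟨1,0,0⟩ f=>⟨4,4,2⟩ g=>⟨1,0,3⟩
  e1=⟨0,1,0⟩ f=>⟨3,2,3⟩ g=>⟨1,3,2⟩
  e2=⟨0,0,1⟩ f=>⟨3,1,4⟩ g=>⟨2,3,1⟩
  composite₁ = ⟨1 1 2; 0 3 3; 3 2 1⟩
Path 2 = h;k:
  e0=⟨1,0,0⟩ h=>⟨3,1,2⟩ k=>⟨1,3,3⟩
  e1=⟨0,1,0⟩ h=>⟨2,1,1⟩ k=>⟨1,1,2⟩
  e2=⟨0,0,1⟩ h=>⟨3,1,4⟩ k=>⟨2,1,1⟩
  composite₂ = ⟨1 1 2; 3 1 1; 3 2 1⟩
Equal? differ; not commutative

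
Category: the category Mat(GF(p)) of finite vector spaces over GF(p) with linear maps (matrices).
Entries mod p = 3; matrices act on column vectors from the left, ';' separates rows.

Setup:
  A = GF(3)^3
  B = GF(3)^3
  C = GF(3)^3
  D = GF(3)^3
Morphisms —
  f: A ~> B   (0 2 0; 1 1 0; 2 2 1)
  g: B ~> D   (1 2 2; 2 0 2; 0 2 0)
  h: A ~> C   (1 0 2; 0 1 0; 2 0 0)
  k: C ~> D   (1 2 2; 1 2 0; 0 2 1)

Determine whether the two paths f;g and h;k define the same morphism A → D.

Answer: DOES NOT COMMUTE

Work:
Path 1 = f;g:
  e0=[1,0,0] f~>[0,1,2] g~>[0,1,2]
  e1=[0,1,0] f~>[2,1,2] g~>[2,2,2]
  e2=[0,0,1] f~>[0,0,1] g~>[2,2,0]
  ⟦path⟧₁ = (0 2 2; 1 2 2; 2 2 0)
Path 2 = h;k:
  e0=[1,0,0] h~>[1,0,2] k~>[2,1,2]
  e1=[0,1,0] h~>[0,1,0] k~>[2,2,2]
  e2=[0,0,1] h~>[2,0,0] k~>[2,2,0]
  ⟦path⟧₂ = (2 2 2; 1 2 2; 2 2 0)
Equal? distinct morphisms ✗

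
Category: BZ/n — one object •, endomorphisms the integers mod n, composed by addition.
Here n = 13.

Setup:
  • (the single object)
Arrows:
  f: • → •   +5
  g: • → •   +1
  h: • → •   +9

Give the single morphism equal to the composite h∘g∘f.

  0 +5≡5 +1≡6 +9≡2  (mod 13)
result: +2

Answer: +2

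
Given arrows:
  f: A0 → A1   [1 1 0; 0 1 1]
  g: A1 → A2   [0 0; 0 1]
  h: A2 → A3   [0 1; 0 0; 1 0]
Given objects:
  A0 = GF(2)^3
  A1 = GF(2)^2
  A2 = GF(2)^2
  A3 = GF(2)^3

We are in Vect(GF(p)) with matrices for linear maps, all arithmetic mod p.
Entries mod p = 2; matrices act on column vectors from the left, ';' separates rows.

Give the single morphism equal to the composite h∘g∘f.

  e0=⟨1,0,0⟩ f→⟨1,0⟩ g→⟨0,0⟩ h→⟨0,0,0⟩
  e1=⟨0,1,0⟩ f→⟨1,1⟩ g→⟨0,1⟩ h→⟨1,0,0⟩
  e2=⟨0,0,1⟩ f→⟨0,1⟩ g→⟨0,1⟩ h→⟨1,0,0⟩
result: [0 1 1; 0 0 0; 0 0 0]

Answer: [0 1 1; 0 0 0; 0 0 0]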